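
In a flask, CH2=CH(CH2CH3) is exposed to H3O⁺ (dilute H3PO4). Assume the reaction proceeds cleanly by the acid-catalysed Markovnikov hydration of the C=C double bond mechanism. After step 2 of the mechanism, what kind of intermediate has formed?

Step 1: Electrophilic addition begins with the π(C=C) electrons forming a bond to the proton of H3O⁺. Following Markovnikov's rule, the resulting cation is secondary. H2O is released.
Step 2: Water acts as the nucleophile: an oxygen lone pair bonds to the cationic carbon, giving an oxonium-ion intermediate.
After step 2 the species present is an oxonium ion.

oxonium ion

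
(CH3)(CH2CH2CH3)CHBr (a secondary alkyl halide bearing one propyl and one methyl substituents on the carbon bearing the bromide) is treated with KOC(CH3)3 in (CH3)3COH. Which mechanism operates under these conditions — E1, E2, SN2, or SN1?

E2

Conditions: a strong/bulky base with a secondary substrate bearing a β-hydrogen.
These conditions are the textbook signature of the E2 pathway.
A strong (often hindered) base removes a β-H in concert with loss of the leaving group — bimolecular elimination.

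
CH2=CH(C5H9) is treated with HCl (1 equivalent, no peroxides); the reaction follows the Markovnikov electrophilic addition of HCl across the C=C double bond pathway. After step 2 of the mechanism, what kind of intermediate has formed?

Step 1: The π electrons of the C=C bond attack a proton of HCl; Markovnikov addition places the new C–H on the less-substituted alkene carbon, so the positive charge ends up on the more-substituted carbon — a secondary carbocation. The H–Cl bond breaks heterolytically, releasing Cl⁻.
Step 2: A hydride (H with its bonding pair) migrates from the adjacent cyclopentyl carbon to the cationic centre — a 1,2-hydride shift — upgrading the secondary cation to a tertiary one.
After step 2 the species present is a tertiary carbocation.

tertiary carbocation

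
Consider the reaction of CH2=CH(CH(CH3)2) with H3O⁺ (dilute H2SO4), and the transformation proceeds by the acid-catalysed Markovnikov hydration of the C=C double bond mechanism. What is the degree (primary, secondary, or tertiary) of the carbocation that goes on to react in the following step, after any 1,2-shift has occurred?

tertiary

Step 1: Protonation of the alkene by H3O⁺: the π bond acts as the nucleophile and picks up H⁺, giving the more stable (Markovnikov) secondary carbocation. H2O is released.
Step 2: A 1,2-hydride shift from the adjacent isopropyl carbon moves the positive charge from the secondary centre to an adjacent carbon, generating a more stable tertiary carbocation.
The cation rearranges from secondary to tertiary via a 1,2-hydride shift from the adjacent isopropyl carbon; the tertiary cation is what reacts next.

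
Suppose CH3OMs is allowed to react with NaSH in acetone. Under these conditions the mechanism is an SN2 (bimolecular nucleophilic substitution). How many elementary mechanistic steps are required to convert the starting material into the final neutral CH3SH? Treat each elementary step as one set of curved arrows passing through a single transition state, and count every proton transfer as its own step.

Step 1: Backside attack by HS⁻ on the carbon bearing the mesylate: the new C–S bond forms as the C–O bond breaks, with Walden inversion at carbon.
Total: 1 elementary step.

1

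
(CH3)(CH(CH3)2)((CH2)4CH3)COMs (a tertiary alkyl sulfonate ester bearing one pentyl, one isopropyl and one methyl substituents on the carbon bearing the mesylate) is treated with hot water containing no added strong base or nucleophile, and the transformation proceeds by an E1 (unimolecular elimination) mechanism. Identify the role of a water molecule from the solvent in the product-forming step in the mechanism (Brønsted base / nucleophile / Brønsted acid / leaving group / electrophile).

Step 2: A weak base (a water molecule from the solvent) removes a proton from a carbon adjacent to the cationic centre; the electrons of that C–H bond become the new π(C=C) bond, giving the alkene.
A water molecule from the solvent in the product-forming step accepts a proton in a proton-transfer step — a Brønsted base.

Brønsted base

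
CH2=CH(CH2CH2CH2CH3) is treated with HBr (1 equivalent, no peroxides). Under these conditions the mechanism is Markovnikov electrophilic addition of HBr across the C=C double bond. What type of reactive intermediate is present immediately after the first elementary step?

secondary carbocation

Step 1: Protonation of the alkene by HBr: the π bond acts as the nucleophile and picks up H⁺, giving the more stable (Markovnikov) secondary carbocation. The H–Br bond breaks heterolytically, releasing Br⁻.
After step 1 the species present is a secondary carbocation.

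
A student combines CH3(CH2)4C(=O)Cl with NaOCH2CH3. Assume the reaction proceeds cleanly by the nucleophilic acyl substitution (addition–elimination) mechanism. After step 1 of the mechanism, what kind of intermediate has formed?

tetrahedral intermediate

Step 1: A lone pair on the O of CH3CH2O⁻ attacks the electrophilic acyl carbon; the π(C=O) electrons move onto oxygen, giving a tetrahedral intermediate.
After step 1 the species present is a tetrahedral intermediate.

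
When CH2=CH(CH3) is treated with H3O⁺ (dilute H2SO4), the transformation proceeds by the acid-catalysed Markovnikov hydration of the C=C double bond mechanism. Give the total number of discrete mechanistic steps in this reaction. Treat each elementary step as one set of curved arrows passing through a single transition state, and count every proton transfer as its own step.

3

Step 1: Protonation of the alkene by H3O⁺: the π bond acts as the nucleophile and picks up H⁺, giving the more stable (Markovnikov) secondary carbocation. H2O is released.
(No 1,2-shift: no single shift to an adjacent carbon would give a more stable cation.)
Step 2: Water acts as the nucleophile: an oxygen lone pair bonds to the cationic carbon, giving an oxonium-ion intermediate.
Step 3: H2O removes a proton from the oxonium oxygen, regenerating H3O⁺ and giving the neutral alcohol.
Total: 3 elementary steps.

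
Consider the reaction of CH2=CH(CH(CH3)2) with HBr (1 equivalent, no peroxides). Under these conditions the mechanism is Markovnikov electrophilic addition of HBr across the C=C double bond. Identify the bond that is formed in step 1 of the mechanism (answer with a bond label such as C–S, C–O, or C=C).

C–H

Step 1: The π electrons of the C=C bond attack a proton of HBr; Markovnikov addition places the new C–H on the less-substituted alkene carbon, so the positive charge ends up on the more-substituted carbon — a secondary carbocation. The H–Br bond breaks heterolytically, releasing Br⁻.
The bond formed in this step is the C–H bond.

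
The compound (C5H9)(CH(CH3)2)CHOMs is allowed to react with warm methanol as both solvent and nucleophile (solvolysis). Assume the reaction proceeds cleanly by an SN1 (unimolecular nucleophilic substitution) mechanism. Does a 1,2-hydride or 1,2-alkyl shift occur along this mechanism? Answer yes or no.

yes

The first-formed carbocation is secondary.
The adjacent cyclopentyl carbon already bears 2 other carbon substituents and has a hydrogen to migrate; after a 1,2-hydride shift from that carbon the positive charge sits on a tertiary centre.
Tertiary is more stable than secondary, so the shift occurs.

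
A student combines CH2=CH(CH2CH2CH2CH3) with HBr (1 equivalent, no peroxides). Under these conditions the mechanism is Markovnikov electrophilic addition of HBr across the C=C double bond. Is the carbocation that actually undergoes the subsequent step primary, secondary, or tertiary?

Step 1: Electrophilic addition begins with the π(C=C) electrons forming a bond to the proton of HBr. Following Markovnikov's rule, the resulting cation is secondary. The H–Br bond breaks heterolytically, releasing Br⁻.
No single 1,2-shift to an adjacent carbon would give a more-substituted cation, so no rearrangement occurs.

secondary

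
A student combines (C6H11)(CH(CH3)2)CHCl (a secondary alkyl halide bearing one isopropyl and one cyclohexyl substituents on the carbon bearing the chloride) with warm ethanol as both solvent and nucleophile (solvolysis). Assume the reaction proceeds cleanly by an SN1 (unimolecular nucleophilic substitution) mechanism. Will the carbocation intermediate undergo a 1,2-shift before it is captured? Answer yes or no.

yes

The first-formed carbocation is secondary.
The adjacent isopropyl carbon already bears 2 other carbon substituents and has a hydrogen to migrate; after a 1,2-hydride shift from that carbon the positive charge sits on a tertiary centre.
Tertiary is more stable than secondary, so the shift occurs.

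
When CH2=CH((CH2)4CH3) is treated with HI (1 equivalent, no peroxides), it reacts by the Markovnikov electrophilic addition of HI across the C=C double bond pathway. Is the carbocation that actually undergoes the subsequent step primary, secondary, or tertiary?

Step 1: Electrophilic addition begins with the π(C=C) electrons forming a bond to the proton of HI. Following Markovnikov's rule, the resulting cation is secondary. The H–I bond breaks heterolytically, releasing I⁻.
No single 1,2-shift to an adjacent carbon would give a more-substituted cation, so no rearrangement occurs.

secondary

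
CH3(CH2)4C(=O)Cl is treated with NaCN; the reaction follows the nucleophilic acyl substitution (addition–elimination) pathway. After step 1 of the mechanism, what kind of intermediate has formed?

Step 1: A lone pair on the C of CN⁻ attacks the electrophilic acyl carbon; the π(C=O) electrons move onto oxygen, giving a tetrahedral intermediate.
After step 1 the species present is a tetrahedral intermediate.

tetrahedral intermediate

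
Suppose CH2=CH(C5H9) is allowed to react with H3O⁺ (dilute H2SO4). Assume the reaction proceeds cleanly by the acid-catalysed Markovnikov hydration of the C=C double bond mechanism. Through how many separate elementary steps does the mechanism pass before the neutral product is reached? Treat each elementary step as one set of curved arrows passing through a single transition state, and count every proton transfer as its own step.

Step 1: The π electrons of the C=C bond attack a proton of H3O⁺; Markovnikov addition places the new C–H on the less-substituted alkene carbon, so the positive charge ends up on the more-substituted carbon — a secondary carbocation. H2O is released.
Step 2: A 1,2-hydride shift from the adjacent cyclopentyl carbon moves the positive charge from the secondary centre to an adjacent carbon, generating a more stable tertiary carbocation.
Step 3: Nucleophilic capture of the cation by H2O produces the protonated alcohol (an oxonium ion).
Step 4: H2O removes a proton from the oxonium oxygen, regenerating H3O⁺ and giving the neutral alcohol.
Total: 4 elementary steps.

4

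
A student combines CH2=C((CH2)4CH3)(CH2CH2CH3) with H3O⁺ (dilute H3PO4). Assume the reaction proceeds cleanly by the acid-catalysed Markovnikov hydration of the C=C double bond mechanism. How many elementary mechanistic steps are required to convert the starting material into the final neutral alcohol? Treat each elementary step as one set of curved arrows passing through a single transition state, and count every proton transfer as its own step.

Step 1: Protonation of the alkene by H3O⁺: the π bond acts as the nucleophile and picks up H⁺, giving the more stable (Markovnikov) tertiary carbocation. H2O is released.
(No 1,2-shift: no single shift to an adjacent carbon would give a more stable cation.)
Step 2: Water acts as the nucleophile: an oxygen lone pair bonds to the cationic carbon, giving an oxonium-ion intermediate.
Step 3: Proton transfer from the O–H of the oxonium ion to H2O completes the catalytic cycle and yields the alcohol.
Total: 3 elementary steps.

3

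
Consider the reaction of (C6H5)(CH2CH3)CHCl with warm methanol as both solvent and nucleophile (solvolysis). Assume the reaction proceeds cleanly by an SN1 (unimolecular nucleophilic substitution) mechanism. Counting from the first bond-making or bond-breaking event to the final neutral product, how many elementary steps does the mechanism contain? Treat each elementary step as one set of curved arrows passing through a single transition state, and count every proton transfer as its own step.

Step 1: Ionisation: the C–Cl σ-bond cleaves heterolytically; both bonding electrons depart with Cl⁻, leaving a secondary carbocation at the α-carbon.
(No 1,2-shift: no single shift to an adjacent carbon would give a more stable cation.)
Step 2: A lone pair on the oxygen of CH3OH attacks the carbocation, forming a new C–O σ-bond and an oxonium ion.
Step 3: Deprotonation of the oxonium oxygen by solvent methanol yields the neutral ether.
Total: 3 elementary steps.

3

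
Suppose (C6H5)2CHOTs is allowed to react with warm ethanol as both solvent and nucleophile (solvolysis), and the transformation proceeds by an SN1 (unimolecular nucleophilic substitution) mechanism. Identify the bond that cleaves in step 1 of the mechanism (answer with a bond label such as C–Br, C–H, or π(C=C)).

C–O

Step 1: Unassisted departure of TsO⁻ (taking the C–O bonding pair) generates a secondary carbocation.
The bond broken in this step is the C–O bond.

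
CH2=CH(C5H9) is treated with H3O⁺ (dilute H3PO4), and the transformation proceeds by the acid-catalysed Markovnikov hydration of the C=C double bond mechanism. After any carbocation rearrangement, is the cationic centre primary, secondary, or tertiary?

Step 1: Electrophilic addition begins with the π(C=C) electrons forming a bond to the proton of H3O⁺. Following Markovnikov's rule, the resulting cation is secondary. H2O is released.
Step 2: Carbocation rearrangement: a 1,2-hydride shift from the adjacent cyclopentyl carbon converts the initially-formed secondary cation into the more stable tertiary cation.
The cation rearranges from secondary to tertiary via a 1,2-hydride shift from the adjacent cyclopentyl carbon; the tertiary cation is what reacts next.

tertiary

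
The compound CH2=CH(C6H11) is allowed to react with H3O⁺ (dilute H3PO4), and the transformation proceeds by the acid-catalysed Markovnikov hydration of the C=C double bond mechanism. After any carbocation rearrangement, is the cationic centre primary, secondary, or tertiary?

tertiary

Step 1: The π electrons of the C=C bond attack a proton of H3O⁺; Markovnikov addition places the new C–H on the less-substituted alkene carbon, so the positive charge ends up on the more-substituted carbon — a secondary carbocation. H2O is released.
Step 2: Carbocation rearrangement: a 1,2-hydride shift from the adjacent cyclohexyl carbon converts the initially-formed secondary cation into the more stable tertiary cation.
The cation rearranges from secondary to tertiary via a 1,2-hydride shift from the adjacent cyclohexyl carbon; the tertiary cation is what reacts next.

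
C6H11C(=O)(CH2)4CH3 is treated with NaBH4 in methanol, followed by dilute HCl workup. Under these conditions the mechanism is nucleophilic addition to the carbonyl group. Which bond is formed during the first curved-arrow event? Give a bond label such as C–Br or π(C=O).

C–H

Step 1: Nucleophilic addition: H⁻ (delivered from BH4⁻) adds to the carbonyl carbon, pushing the π(C=O) electron pair onto oxygen and giving a tetrahedral alkoxide.
The bond formed in this step is the C–H bond.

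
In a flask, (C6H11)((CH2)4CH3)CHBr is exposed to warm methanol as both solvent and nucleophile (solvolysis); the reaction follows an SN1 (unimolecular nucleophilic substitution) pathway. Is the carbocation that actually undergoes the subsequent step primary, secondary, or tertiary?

tertiary

Step 1: Ionisation: the C–Br σ-bond cleaves heterolytically; both bonding electrons depart with Br⁻, leaving a secondary carbocation at the α-carbon.
Step 2: A 1,2-hydride shift from the adjacent cyclohexyl carbon moves the positive charge from the secondary centre to an adjacent carbon, generating a more stable tertiary carbocation.
The cation rearranges from secondary to tertiary via a 1,2-hydride shift from the adjacent cyclohexyl carbon; the tertiary cation is what reacts next.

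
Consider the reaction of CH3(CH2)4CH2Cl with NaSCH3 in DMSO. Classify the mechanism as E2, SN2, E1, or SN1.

Conditions: a primary substrate with a strong nucleophile in the polar aprotic solvent DMSO.
These conditions are the textbook signature of the SN2 pathway.
An unhindered substrate with a strong nucleophile in a polar aprotic solvent favours one-step backside displacement.

SN2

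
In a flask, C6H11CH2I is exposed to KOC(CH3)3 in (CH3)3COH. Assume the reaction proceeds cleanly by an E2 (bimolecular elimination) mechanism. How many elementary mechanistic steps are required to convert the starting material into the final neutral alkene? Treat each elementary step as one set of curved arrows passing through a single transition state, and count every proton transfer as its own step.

Step 1: In one step, (CH3)3CO⁻ pulls off a β-proton, the C–I bond cleaves, and a C=C double bond forms between the α- and β-carbons (E2, anti elimination).
Total: 1 elementary step.

1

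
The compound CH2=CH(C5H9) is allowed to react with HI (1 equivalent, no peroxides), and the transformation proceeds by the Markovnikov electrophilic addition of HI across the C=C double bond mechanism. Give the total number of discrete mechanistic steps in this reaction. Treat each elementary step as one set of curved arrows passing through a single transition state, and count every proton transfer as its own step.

Step 1: Electrophilic addition begins with the π(C=C) electrons forming a bond to the proton of HI. Following Markovnikov's rule, the resulting cation is secondary. The H–I bond breaks heterolytically, releasing I⁻.
Step 2: Carbocation rearrangement: a 1,2-hydride shift from the adjacent cyclopentyl carbon converts the initially-formed secondary cation into the more stable tertiary cation.
Step 3: The I⁻ anion donates a lone pair to the carbocation, forming the new C–I σ-bond and giving the neutral alkyl halide.
Total: 3 elementary steps.

3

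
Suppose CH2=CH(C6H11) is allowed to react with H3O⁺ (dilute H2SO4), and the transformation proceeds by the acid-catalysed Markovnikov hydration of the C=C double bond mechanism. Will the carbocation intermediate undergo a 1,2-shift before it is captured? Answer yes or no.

yes

The first-formed carbocation is secondary.
The adjacent cyclohexyl carbon already bears 2 other carbon substituents and has a hydrogen to migrate; after a 1,2-hydride shift from that carbon the positive charge sits on a tertiary centre.
Tertiary is more stable than secondary, so the shift occurs.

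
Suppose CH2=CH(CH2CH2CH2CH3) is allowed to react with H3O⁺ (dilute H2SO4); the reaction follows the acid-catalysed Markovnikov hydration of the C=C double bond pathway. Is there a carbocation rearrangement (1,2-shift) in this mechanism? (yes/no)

no

The first-formed carbocation is secondary.
No single 1,2-shift to an adjacent carbon would produce a more-substituted cation than the one already present, so no rearrangement occurs.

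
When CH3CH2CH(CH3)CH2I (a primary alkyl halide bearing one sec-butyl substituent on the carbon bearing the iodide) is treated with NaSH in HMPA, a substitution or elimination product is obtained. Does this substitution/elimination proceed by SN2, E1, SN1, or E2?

SN2

Conditions: a primary substrate with a strong nucleophile in the polar aprotic solvent HMPA.
These conditions are the textbook signature of the SN2 pathway.
An unhindered substrate with a strong nucleophile in a polar aprotic solvent favours one-step backside displacement.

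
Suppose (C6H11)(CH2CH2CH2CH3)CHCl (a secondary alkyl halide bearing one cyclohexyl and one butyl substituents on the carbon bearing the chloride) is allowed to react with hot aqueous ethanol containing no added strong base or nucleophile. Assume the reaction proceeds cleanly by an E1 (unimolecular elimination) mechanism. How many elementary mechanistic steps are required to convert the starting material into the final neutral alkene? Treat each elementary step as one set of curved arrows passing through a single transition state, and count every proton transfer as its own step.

Step 1: Rate-determining heterolysis of the C–Cl bond gives Cl⁻ and a secondary carbocation.
Step 2: A hydride (H with its bonding pair) migrates from the adjacent cyclohexyl carbon to the cationic centre — a 1,2-hydride shift — upgrading the secondary cation to a tertiary one.
Step 3: A water (or ethanol) molecule (solvent) deprotonates a β-carbon; as the C–H bond breaks, those electrons form the new alkene π bond.
Total: 3 elementary steps.

3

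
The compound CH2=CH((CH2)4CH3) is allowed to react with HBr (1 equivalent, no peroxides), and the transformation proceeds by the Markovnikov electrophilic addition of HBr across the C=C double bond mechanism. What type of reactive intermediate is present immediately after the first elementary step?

Step 1: Electrophilic addition begins with the π(C=C) electrons forming a bond to the proton of HBr. Following Markovnikov's rule, the resulting cation is secondary. The H–Br bond breaks heterolytically, releasing Br⁻.
After step 1 the species present is a secondary carbocation.

secondary carbocation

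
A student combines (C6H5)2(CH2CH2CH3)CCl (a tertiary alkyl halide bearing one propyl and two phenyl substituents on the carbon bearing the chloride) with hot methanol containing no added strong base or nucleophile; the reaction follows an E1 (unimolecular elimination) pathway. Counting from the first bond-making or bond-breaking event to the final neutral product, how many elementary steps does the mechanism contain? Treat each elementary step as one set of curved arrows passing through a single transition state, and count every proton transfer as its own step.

Step 1: Unassisted departure of Cl⁻ (taking the C–Cl bonding pair) generates a tertiary carbocation.
(No 1,2-shift: no single shift to an adjacent carbon would give a more stable cation.)
Step 2: A weak base (a methanol molecule from the solvent) removes a proton from a carbon adjacent to the cationic centre; the electrons of that C–H bond become the new π(C=C) bond, giving the alkene.
Total: 2 elementary steps.

2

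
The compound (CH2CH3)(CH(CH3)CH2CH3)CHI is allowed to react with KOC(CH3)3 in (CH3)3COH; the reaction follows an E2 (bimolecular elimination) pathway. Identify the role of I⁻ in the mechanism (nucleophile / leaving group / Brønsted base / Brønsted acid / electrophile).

Step 1: Concerted anti-periplanar elimination: (CH3)3CO⁻ abstracts a β-H while I⁻ leaves, and the C–H electrons become the new C=C π bond — all in a single transition state.
I⁻ departs with both electrons of the breaking σ-bond — that is the definition of a leaving group.

leaving group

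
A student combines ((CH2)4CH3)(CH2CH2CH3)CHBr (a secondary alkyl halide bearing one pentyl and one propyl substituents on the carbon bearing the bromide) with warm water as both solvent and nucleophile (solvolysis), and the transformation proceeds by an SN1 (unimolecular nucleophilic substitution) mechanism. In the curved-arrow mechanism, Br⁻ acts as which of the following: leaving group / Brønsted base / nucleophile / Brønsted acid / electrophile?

leaving group

Step 1: Rate-determining heterolysis of the C–Br bond gives Br⁻ and a secondary carbocation.
Br⁻ departs with both electrons of the breaking σ-bond — that is the definition of a leaving group.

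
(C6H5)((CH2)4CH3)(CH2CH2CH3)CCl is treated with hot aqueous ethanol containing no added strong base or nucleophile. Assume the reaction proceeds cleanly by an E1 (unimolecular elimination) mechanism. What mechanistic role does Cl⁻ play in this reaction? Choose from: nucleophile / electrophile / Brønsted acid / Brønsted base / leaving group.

leaving group

Step 1: Rate-determining heterolysis of the C–Cl bond gives Cl⁻ and a tertiary carbocation.
Cl⁻ departs with both electrons of the breaking σ-bond — that is the definition of a leaving group.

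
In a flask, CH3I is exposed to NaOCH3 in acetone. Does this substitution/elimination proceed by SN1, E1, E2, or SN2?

SN2

Conditions: a methyl substrate with a strong nucleophile in the polar aprotic solvent acetone.
These conditions are the textbook signature of the SN2 pathway.
An unhindered substrate with a strong nucleophile in a polar aprotic solvent favours one-step backside displacement.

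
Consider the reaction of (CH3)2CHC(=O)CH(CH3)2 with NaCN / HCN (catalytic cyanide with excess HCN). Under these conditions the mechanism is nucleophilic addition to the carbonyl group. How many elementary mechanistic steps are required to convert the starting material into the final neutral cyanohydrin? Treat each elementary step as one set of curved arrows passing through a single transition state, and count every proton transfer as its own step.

Step 1: Nucleophilic addition: CN⁻ adds to the carbonyl carbon, pushing the π(C=O) electron pair onto oxygen and giving a tetrahedral alkoxide.
Step 2: Proton transfer from HCN to the alkoxide furnishes a cyanohydrin (and releases another CN⁻ to continue the reaction).
Total: 2 elementary steps.

2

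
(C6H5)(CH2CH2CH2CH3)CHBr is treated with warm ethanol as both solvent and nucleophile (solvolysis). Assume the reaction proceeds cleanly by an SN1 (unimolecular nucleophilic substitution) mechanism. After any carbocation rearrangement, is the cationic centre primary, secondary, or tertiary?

secondary

Step 1: Unassisted departure of Br⁻ (taking the C–Br bonding pair) generates a secondary carbocation.
No single 1,2-shift to an adjacent carbon would give a more-substituted cation, so no rearrangement occurs.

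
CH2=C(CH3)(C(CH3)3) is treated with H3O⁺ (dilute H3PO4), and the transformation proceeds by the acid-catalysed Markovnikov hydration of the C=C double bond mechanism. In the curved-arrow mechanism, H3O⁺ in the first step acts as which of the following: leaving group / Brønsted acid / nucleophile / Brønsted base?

Brønsted acid

Step 1: Electrophilic addition begins with the π(C=C) electrons forming a bond to the proton of H3O⁺. Following Markovnikov's rule, the resulting cation is tertiary. H2O is released.
H3O⁺ in the first step donates a proton in a proton-transfer step — a Brønsted acid.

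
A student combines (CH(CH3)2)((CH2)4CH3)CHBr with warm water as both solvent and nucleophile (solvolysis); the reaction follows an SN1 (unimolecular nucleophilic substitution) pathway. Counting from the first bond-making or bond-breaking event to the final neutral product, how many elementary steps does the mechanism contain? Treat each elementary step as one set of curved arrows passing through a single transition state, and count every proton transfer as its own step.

4

Step 1: Rate-determining heterolysis of the C–Br bond gives Br⁻ and a secondary carbocation.
Step 2: Carbocation rearrangement: a 1,2-hydride shift from the adjacent isopropyl carbon converts the initially-formed secondary cation into the more stable tertiary cation.
Step 3: Nucleophilic capture: the oxygen of H2O bonds to the cationic carbon, producing an oxonium-ion intermediate.
Step 4: Deprotonation of the oxonium oxygen by solvent water yields the neutral alcohol.
Total: 4 elementary steps.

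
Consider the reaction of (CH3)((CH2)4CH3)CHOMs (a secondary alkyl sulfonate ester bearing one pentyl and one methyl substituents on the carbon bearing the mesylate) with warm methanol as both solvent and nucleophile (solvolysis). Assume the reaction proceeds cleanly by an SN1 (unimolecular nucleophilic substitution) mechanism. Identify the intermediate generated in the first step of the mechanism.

secondary carbocation

Step 1: The C–O bond breaks with both electrons going to the mesylate; MsO⁻ leaves and a secondary carbocation remains.
After step 1 the species present is a secondary carbocation.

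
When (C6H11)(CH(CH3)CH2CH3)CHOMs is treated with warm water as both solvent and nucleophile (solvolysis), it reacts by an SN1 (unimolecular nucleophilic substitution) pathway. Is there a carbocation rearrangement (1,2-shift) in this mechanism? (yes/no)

yes

The first-formed carbocation is secondary.
The adjacent cyclohexyl carbon already bears 2 other carbon substituents and has a hydrogen to migrate; after a 1,2-hydride shift from that carbon the positive charge sits on a tertiary centre.
Tertiary is more stable than secondary, so the shift occurs.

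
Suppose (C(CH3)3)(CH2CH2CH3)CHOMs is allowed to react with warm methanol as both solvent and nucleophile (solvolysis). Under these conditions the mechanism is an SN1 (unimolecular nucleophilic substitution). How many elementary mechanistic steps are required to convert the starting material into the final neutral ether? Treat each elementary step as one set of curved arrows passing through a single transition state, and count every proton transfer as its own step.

Step 1: The C–O bond breaks with both electrons going to the mesylate; MsO⁻ leaves and a secondary carbocation remains.
Step 2: A methyl group with its bonding pair migrates from the adjacent tert-butyl carbon to the cationic centre — a 1,2-methyl shift — upgrading the secondary cation to a tertiary one.
Step 3: Nucleophilic capture: the oxygen of CH3OH bonds to the cationic carbon, producing an oxonium-ion intermediate.
Step 4: A second solvent molecule removes the proton on oxygen, giving the neutral ether product.
Total: 4 elementary steps.

4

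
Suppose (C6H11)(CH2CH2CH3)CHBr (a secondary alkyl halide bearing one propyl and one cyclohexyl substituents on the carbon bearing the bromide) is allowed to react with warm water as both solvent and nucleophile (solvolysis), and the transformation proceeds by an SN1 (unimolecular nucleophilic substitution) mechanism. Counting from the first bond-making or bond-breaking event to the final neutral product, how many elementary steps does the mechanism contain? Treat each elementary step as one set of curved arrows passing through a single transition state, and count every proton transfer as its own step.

4

Step 1: Rate-determining heterolysis of the C–Br bond gives Br⁻ and a secondary carbocation.
Step 2: A 1,2-hydride shift from the adjacent cyclohexyl carbon moves the positive charge from the secondary centre to an adjacent carbon, generating a more stable tertiary carbocation.
Step 3: A lone pair on the oxygen of H2O attacks the carbocation, forming a new C–O σ-bond and an oxonium ion.
Step 4: Proton transfer from the O–H of the oxonium ion to a solvent molecule delivers the neutral alcohol.
Total: 4 elementary steps.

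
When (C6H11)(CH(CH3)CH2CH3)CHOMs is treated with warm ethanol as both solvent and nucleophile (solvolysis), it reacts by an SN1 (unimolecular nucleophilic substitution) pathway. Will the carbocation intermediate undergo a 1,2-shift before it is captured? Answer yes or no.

The first-formed carbocation is secondary.
The adjacent sec-butyl carbon already bears 2 other carbon substituents and has a hydrogen to migrate; after a 1,2-hydride shift from that carbon the positive charge sits on a tertiary centre.
Tertiary is more stable than secondary, so the shift occurs.

yes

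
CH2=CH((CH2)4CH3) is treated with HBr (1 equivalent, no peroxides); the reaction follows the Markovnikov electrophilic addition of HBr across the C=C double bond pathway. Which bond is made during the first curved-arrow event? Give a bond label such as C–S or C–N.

Step 1: The π electrons of the C=C bond attack a proton of HBr; Markovnikov addition places the new C–H on the less-substituted alkene carbon, so the positive charge ends up on the more-substituted carbon — a secondary carbocation. The H–Br bond breaks heterolytically, releasing Br⁻.
The bond formed in this step is the C–H bond.

C–H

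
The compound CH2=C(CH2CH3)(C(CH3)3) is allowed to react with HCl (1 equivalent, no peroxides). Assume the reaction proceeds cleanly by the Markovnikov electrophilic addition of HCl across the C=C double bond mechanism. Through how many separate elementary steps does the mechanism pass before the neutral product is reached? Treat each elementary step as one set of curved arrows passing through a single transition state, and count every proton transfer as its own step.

2

Step 1: Protonation of the alkene by HCl: the π bond acts as the nucleophile and picks up H⁺, giving the more stable (Markovnikov) tertiary carbocation. The H–Cl bond breaks heterolytically, releasing Cl⁻.
(No 1,2-shift: no single shift to an adjacent carbon would give a more stable cation.)
Step 2: Cl⁻ captures the cation: a lone pair on Cl⁻ fills the empty p orbital, producing the alkyl halide product.
Total: 2 elementary steps.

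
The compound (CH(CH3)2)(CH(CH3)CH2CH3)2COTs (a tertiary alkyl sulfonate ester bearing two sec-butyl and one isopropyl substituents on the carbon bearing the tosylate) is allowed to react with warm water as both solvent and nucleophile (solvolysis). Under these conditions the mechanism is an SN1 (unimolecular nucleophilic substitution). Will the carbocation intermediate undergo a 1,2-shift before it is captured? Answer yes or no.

no

The first-formed carbocation is tertiary.
No single 1,2-shift to an adjacent carbon would produce a more-substituted cation than the one already present, so no rearrangement occurs.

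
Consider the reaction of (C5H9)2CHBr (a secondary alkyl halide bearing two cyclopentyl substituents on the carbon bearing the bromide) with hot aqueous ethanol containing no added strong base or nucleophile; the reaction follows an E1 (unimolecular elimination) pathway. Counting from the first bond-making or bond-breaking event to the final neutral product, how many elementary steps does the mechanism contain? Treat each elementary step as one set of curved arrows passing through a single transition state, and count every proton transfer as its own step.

3

Step 1: Unassisted departure of Br⁻ (taking the C–Br bonding pair) generates a secondary carbocation.
Step 2: A hydride (H with its bonding pair) migrates from the adjacent cyclopentyl carbon to the cationic centre — a 1,2-hydride shift — upgrading the secondary cation to a tertiary one.
Step 3: A weak base (a water (or ethanol) molecule from the solvent) removes a proton from a carbon adjacent to the cationic centre; the electrons of that C–H bond become the new π(C=C) bond, giving the alkene.
Total: 3 elementary steps.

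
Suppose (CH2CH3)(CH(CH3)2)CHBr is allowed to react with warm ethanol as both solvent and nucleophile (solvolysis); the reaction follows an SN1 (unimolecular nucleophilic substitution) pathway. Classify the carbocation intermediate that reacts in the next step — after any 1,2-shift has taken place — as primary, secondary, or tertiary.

tertiary

Step 1: Rate-determining heterolysis of the C–Br bond gives Br⁻ and a secondary carbocation.
Step 2: A 1,2-hydride shift from the adjacent isopropyl carbon moves the positive charge from the secondary centre to an adjacent carbon, generating a more stable tertiary carbocation.
The cation rearranges from secondary to tertiary via a 1,2-hydride shift from the adjacent isopropyl carbon; the tertiary cation is what reacts next.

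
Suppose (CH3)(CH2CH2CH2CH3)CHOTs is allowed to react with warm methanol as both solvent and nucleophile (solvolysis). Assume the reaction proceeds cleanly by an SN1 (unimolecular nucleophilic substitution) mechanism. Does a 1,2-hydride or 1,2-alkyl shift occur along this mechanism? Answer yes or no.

The first-formed carbocation is secondary.
No single 1,2-shift to an adjacent carbon would produce a more-substituted cation than the one already present, so no rearrangement occurs.

no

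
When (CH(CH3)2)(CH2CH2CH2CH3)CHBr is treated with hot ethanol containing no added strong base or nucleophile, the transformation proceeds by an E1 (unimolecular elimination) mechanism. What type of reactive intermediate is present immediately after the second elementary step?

Step 1: The C–Br bond breaks with both electrons going to the bromide; Br⁻ leaves and a secondary carbocation remains.
Step 2: A hydride (H with its bonding pair) migrates from the adjacent isopropyl carbon to the cationic centre — a 1,2-hydride shift — upgrading the secondary cation to a tertiary one.
After step 2 the species present is a tertiary carbocation.

tertiary carbocation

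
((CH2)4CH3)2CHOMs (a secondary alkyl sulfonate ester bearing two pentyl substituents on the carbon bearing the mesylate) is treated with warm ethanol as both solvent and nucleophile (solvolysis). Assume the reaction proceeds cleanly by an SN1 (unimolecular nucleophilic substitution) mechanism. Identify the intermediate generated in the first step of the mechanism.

Step 1: The C–O bond breaks with both electrons going to the mesylate; MsO⁻ leaves and a secondary carbocation remains.
After step 1 the species present is a secondary carbocation.

secondary carbocation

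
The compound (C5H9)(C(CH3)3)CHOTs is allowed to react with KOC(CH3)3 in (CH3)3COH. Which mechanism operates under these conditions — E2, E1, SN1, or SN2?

Conditions: a strong/bulky base with a secondary substrate bearing a β-hydrogen.
These conditions are the textbook signature of the E2 pathway.
A strong (often hindered) base removes a β-H in concert with loss of the leaving group — bimolecular elimination.

E2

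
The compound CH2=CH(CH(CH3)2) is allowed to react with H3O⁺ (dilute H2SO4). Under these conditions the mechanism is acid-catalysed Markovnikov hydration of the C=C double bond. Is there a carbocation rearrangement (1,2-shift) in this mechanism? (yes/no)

yes

The first-formed carbocation is secondary.
The adjacent isopropyl carbon already bears 2 other carbon substituents and has a hydrogen to migrate; after a 1,2-hydride shift from that carbon the positive charge sits on a tertiary centre.
Tertiary is more stable than secondary, so the shift occurs.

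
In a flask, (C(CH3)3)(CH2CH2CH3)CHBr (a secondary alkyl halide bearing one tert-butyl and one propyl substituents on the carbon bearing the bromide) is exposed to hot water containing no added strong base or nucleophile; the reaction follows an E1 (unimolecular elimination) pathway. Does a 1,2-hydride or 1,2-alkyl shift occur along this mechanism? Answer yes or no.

The first-formed carbocation is secondary.
The adjacent tert-butyl carbon has no hydrogen but bears methyl groups; migration of one methyl with its bonding pair (a 1,2-methyl shift) places the charge on a tertiary centre.
Tertiary is more stable than secondary, so the shift occurs.

yes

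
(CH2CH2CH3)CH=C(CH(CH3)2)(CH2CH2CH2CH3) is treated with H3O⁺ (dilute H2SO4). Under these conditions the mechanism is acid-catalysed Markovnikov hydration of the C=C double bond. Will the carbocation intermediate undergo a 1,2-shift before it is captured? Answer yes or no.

no

The first-formed carbocation is tertiary.
No single 1,2-shift to an adjacent carbon would produce a more-substituted cation than the one already present, so no rearrangement occurs.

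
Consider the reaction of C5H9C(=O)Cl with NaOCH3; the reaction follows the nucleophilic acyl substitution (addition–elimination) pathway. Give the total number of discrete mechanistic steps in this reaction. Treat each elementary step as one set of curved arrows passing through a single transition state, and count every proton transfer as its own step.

2

Step 1: Nucleophilic addition of CH3O⁻ to the acyl carbon breaks the π(C=O) bond and yields a tetrahedral, anionic intermediate.
Step 2: Collapse of the tetrahedral intermediate: the alkoxide oxygen pushes its lone pair back to re-form C=O while Cl⁻ leaves.
Total: 2 elementary steps.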